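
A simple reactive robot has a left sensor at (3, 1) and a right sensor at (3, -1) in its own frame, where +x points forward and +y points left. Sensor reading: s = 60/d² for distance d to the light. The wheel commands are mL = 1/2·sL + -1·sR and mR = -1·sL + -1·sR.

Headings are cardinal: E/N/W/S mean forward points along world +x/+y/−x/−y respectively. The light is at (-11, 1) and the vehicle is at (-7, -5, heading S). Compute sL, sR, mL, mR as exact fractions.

30/53 2/3 -61/159 -196/159

left sensor world pos  = (-6, -8); dL² = 106
right sensor world pos = (-8, -8); dR² = 90
sL = 60/106 = 30/53
sR = 60/90 = 2/3
mL = 1/2·sL + -1·sR = -61/159
mR = -1·sL + -1·sR = -196/159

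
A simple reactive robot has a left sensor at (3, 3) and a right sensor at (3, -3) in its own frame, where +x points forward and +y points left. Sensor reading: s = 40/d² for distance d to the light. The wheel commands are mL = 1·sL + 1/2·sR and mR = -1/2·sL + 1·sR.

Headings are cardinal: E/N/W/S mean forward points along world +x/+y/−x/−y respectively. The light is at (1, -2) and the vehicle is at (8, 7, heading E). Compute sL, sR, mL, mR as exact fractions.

left sensor world pos  = (11, 10); dL² = 244
right sensor world pos = (11, 4); dR² = 136
sL = 40/244 = 10/61
sR = 40/136 = 5/17
mL = 1·sL + 1/2·sR = 645/2074
mR = -1/2·sL + 1·sR = 220/1037

10/61 5/17 645/2074 220/1037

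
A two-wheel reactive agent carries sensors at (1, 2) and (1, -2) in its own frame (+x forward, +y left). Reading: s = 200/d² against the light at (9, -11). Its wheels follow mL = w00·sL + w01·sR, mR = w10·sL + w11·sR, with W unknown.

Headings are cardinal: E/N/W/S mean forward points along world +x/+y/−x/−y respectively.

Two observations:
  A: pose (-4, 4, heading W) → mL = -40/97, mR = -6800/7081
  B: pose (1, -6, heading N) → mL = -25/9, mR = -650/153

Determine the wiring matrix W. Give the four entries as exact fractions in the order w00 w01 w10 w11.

obs A: pose=(-4,4,W) → sL=40/73, sR=40/97, mL=-40/97, mR=-6800/7081
obs B: pose=(1,-6,N) → sL=25/17, sR=25/9, mL=-25/9, mR=-650/153
sensor matrix S = [[40/73, 40/97], [25/17, 25/9]]; det S = 992000/1083393
solve [mL_A; mL_B] = S·[w00; w01] and [mR_A; mR_B] = S·[w10; w11]:
  w00 = 0, w01 = -1, w10 = -1, w11 = -1

0 -1 -1 -1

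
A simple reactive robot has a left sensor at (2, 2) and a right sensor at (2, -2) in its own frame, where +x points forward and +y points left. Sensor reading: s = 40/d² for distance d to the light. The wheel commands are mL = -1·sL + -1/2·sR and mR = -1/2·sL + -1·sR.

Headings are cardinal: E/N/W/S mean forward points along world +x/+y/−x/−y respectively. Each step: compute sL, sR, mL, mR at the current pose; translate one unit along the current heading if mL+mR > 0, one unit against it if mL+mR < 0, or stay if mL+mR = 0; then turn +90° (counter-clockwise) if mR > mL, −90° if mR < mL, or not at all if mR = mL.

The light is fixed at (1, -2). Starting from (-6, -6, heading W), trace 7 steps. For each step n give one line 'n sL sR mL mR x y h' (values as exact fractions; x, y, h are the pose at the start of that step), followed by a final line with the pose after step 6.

0 40/117 8/17 -1148/1989 -1276/1989 -6 -6 W
1 10/17 2 -27/17 -39/17 -5 -6 N
2 8/5 8/13 -124/65 -92/65 -5 -7 E
3 4/9 20/17 -158/153 -214/153 -6 -7 N
4 40/41 40/89 -4380/3649 -3420/3649 -6 -8 E
5 10/29 10/13 -275/377 -355/377 -7 -8 N
6 40/61 40/117 -5900/7137 -4780/7137 -7 -9 E
final -8 -9 N

n=0: pose=(-6,-6,W); sL=40/117, sR=8/17; mL=-1148/1989, mR=-1276/1989; mL+mR=-808/663 → advance -1; mR−mL=-128/1989 → turn -1·90°
n=1: pose=(-5,-6,N); sL=10/17, sR=2; mL=-27/17, mR=-39/17; mL+mR=-66/17 → advance -1; mR−mL=-12/17 → turn -1·90°
n=2: pose=(-5,-7,E); sL=8/5, sR=8/13; mL=-124/65, mR=-92/65; mL+mR=-216/65 → advance -1; mR−mL=32/65 → turn +1·90°
n=3: pose=(-6,-7,N); sL=4/9, sR=20/17; mL=-158/153, mR=-214/153; mL+mR=-124/51 → advance -1; mR−mL=-56/153 → turn -1·90°
n=4: pose=(-6,-8,E); sL=40/41, sR=40/89; mL=-4380/3649, mR=-3420/3649; mL+mR=-7800/3649 → advance -1; mR−mL=960/3649 → turn +1·90°
n=5: pose=(-7,-8,N); sL=10/29, sR=10/13; mL=-275/377, mR=-355/377; mL+mR=-630/377 → advance -1; mR−mL=-80/377 → turn -1·90°
n=6: pose=(-7,-9,E); sL=40/61, sR=40/117; mL=-5900/7137, mR=-4780/7137; mL+mR=-3560/2379 → advance -1; mR−mL=1120/7137 → turn +1·90°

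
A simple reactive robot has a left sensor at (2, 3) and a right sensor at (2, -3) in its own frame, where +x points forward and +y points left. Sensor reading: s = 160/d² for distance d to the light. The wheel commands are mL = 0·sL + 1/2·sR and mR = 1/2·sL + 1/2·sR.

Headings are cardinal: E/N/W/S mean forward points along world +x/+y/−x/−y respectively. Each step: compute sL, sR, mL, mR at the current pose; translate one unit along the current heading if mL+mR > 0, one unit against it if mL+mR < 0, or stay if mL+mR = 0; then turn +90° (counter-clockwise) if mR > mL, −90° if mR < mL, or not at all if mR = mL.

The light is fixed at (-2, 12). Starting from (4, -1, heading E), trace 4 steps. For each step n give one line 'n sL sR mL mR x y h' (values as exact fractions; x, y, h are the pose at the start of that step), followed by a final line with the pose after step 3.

n=0: pose=(4,-1,E); sL=40/41, sR=1/2; mL=1/4, mR=121/164; mL+mR=81/82 → advance +1; mR−mL=20/41 → turn +1·90°
n=1: pose=(5,-1,N); sL=160/137, sR=160/221; mL=80/221, mR=28640/30277; mL+mR=39600/30277 → advance +1; mR−mL=80/137 → turn +1·90°
n=2: pose=(5,0,W); sL=16/25, sR=80/53; mL=40/53, mR=1424/1325; mL+mR=2424/1325 → advance +1; mR−mL=8/25 → turn +1·90°
n=3: pose=(4,0,S); sL=160/277, sR=32/41; mL=16/41, mR=7712/11357; mL+mR=12144/11357 → advance +1; mR−mL=80/277 → turn +1·90°

0 40/41 1/2 1/4 121/164 4 -1 E
1 160/137 160/221 80/221 28640/30277 5 -1 N
2 16/25 80/53 40/53 1424/1325 5 0 W
3 160/277 32/41 16/41 7712/11357 4 0 S
final 4 -1 E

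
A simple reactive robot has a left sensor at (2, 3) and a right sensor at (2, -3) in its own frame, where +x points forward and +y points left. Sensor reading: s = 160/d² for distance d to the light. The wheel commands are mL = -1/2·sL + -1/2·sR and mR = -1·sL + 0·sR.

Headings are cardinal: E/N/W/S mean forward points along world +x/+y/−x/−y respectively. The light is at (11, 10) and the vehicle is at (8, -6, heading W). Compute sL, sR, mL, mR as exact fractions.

left sensor world pos  = (6, -9); dL² = 386
right sensor world pos = (6, -3); dR² = 194
sL = 160/386 = 80/193
sR = 160/194 = 80/97
mL = -1/2·sL + -1/2·sR = -11600/18721
mR = -1·sL + 0·sR = -80/193

80/193 80/97 -11600/18721 -80/193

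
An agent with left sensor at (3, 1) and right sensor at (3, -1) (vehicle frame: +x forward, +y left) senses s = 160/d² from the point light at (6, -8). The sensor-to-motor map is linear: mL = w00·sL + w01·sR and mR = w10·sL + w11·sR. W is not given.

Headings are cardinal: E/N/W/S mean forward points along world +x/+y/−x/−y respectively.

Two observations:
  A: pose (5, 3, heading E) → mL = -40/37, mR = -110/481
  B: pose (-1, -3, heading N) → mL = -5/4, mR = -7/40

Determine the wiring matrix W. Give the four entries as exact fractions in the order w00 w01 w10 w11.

obs A: pose=(5,3,E) → sL=40/37, sR=20/13, mL=-40/37, mR=-110/481
obs B: pose=(-1,-3,N) → sL=5/4, sR=8/5, mL=-5/4, mR=-7/40
sensor matrix S = [[40/37, 20/13], [5/4, 8/5]]; det S = -93/481
solve [mL_A; mL_B] = S·[w00; w01] and [mR_A; mR_B] = S·[w10; w11]:
  w00 = -1, w01 = 0, w10 = 1/2, w11 = -1/2

-1 0 1/2 -1/2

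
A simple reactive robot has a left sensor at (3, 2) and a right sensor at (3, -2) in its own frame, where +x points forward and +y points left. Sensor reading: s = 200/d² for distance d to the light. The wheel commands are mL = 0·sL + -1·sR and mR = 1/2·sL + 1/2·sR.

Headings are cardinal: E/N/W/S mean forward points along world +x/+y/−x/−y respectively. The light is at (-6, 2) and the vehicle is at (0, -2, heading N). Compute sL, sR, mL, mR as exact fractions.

left sensor world pos  = (-2, 1); dL² = 17
right sensor world pos = (2, 1); dR² = 65
sL = 200/17 = 200/17
sR = 200/65 = 40/13
mL = 0·sL + -1·sR = -40/13
mR = 1/2·sL + 1/2·sR = 1640/221

200/17 40/13 -40/13 1640/221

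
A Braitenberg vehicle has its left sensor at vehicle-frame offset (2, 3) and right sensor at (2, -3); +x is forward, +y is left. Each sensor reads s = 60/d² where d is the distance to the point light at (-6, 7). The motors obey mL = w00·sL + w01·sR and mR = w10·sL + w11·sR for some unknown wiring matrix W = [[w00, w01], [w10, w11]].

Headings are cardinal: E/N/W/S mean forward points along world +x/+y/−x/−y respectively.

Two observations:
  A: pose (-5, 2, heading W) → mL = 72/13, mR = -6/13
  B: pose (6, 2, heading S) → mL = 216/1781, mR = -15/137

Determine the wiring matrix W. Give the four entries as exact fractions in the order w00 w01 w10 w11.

obs A: pose=(-5,2,W) → sL=12/13, sR=12, mL=72/13, mR=-6/13
obs B: pose=(6,2,S) → sL=30/137, sR=6/13, mL=216/1781, mR=-15/137
sensor matrix S = [[12/13, 12], [30/137, 6/13]]; det S = -50976/23153
solve [mL_A; mL_B] = S·[w00; w01] and [mR_A; mR_B] = S·[w10; w11]:
  w00 = -1/2, w01 = 1/2, w10 = -1/2, w11 = 0

-1/2 1/2 -1/2 0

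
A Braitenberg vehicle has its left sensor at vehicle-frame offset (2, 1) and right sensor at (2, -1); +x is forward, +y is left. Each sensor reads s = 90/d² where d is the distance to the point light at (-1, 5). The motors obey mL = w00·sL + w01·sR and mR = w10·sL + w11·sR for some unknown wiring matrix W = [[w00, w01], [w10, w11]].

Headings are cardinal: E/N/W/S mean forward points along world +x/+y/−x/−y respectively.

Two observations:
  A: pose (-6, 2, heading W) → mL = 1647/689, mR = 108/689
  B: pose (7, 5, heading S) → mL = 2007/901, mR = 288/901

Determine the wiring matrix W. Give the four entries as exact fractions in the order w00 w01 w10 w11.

1/2 1 -1/2 1/2

obs A: pose=(-6,2,W) → sL=18/13, sR=90/53, mL=1647/689, mR=108/689
obs B: pose=(7,5,S) → sL=18/17, sR=90/53, mL=2007/901, mR=288/901
sensor matrix S = [[18/13, 90/53], [18/17, 90/53]]; det S = 6480/11713
solve [mL_A; mL_B] = S·[w00; w01] and [mR_A; mR_B] = S·[w10; w11]:
  w00 = 1/2, w01 = 1, w10 = -1/2, w11 = 1/2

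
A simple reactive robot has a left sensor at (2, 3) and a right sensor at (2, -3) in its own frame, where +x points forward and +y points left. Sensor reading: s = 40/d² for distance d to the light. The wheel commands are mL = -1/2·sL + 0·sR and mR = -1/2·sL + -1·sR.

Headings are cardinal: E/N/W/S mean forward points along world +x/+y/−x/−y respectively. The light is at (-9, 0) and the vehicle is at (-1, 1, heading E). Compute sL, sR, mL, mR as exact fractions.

10/29 5/13 -5/29 -210/377

left sensor world pos  = (1, 4); dL² = 116
right sensor world pos = (1, -2); dR² = 104
sL = 40/116 = 10/29
sR = 40/104 = 5/13
mL = -1/2·sL + 0·sR = -5/29
mR = -1/2·sL + -1·sR = -210/377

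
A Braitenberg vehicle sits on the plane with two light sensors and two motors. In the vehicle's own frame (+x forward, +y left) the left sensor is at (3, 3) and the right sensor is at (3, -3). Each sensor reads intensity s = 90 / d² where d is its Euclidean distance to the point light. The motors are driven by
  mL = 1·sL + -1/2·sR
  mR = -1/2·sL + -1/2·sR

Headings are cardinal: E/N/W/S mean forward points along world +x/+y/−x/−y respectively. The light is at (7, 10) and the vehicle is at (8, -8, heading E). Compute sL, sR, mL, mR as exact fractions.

left sensor world pos  = (11, -5); dL² = 241
right sensor world pos = (11, -11); dR² = 457
sL = 90/241 = 90/241
sR = 90/457 = 90/457
mL = 1·sL + -1/2·sR = 30285/110137
mR = -1/2·sL + -1/2·sR = -31410/110137

90/241 90/457 30285/110137 -31410/110137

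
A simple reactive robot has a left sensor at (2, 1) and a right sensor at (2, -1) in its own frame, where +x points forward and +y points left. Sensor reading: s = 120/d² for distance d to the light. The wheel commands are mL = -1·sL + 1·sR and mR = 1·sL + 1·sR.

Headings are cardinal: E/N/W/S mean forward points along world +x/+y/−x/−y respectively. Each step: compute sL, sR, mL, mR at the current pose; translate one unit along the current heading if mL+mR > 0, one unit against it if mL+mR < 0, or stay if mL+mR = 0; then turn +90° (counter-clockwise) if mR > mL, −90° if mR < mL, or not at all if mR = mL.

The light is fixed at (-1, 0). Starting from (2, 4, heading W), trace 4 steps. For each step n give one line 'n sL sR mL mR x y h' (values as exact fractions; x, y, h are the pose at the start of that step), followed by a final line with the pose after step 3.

0 12 60/13 -96/13 216/13 2 4 W
1 120/13 24 192/13 432/13 1 4 S
2 15/4 6 9/4 39/4 1 3 E
3 120/29 120/41 -1440/1189 8400/1189 2 3 N
final 2 4 W

n=0: pose=(2,4,W); sL=12, sR=60/13; mL=-96/13, mR=216/13; mL+mR=120/13 → advance +1; mR−mL=24 → turn +1·90°
n=1: pose=(1,4,S); sL=120/13, sR=24; mL=192/13, mR=432/13; mL+mR=48 → advance +1; mR−mL=240/13 → turn +1·90°
n=2: pose=(1,3,E); sL=15/4, sR=6; mL=9/4, mR=39/4; mL+mR=12 → advance +1; mR−mL=15/2 → turn +1·90°
n=3: pose=(2,3,N); sL=120/29, sR=120/41; mL=-1440/1189, mR=8400/1189; mL+mR=240/41 → advance +1; mR−mL=240/29 → turn +1·90°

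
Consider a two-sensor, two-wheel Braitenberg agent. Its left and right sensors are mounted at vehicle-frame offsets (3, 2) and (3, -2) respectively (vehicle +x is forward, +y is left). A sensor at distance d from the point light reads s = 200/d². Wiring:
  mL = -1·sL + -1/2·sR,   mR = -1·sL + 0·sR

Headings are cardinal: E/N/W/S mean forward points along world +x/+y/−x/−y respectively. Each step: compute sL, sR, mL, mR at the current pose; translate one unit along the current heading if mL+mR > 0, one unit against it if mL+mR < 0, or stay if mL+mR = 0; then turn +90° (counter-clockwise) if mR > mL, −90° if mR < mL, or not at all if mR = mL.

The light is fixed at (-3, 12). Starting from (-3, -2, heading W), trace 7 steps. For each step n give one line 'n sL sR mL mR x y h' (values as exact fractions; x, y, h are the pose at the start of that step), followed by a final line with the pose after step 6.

0 40/53 200/153 -11420/8109 -40/53 -3 -2 W
1 100/149 20/29 -4390/4321 -100/149 -2 -2 S
2 200/137 200/241 -61900/33017 -200/137 -2 -1 E
3 25/13 25/13 -75/26 -25/13 -3 -1 N
4 40/53 200/153 -11420/8109 -40/53 -3 -2 W
5 100/149 20/29 -4390/4321 -100/149 -2 -2 S
6 200/137 200/241 -61900/33017 -200/137 -2 -1 E
final -3 -1 N

n=0: pose=(-3,-2,W); sL=40/53, sR=200/153; mL=-11420/8109, mR=-40/53; mL+mR=-17540/8109 → advance -1; mR−mL=100/153 → turn +1·90°
n=1: pose=(-2,-2,S); sL=100/149, sR=20/29; mL=-4390/4321, mR=-100/149; mL+mR=-7290/4321 → advance -1; mR−mL=10/29 → turn +1·90°
n=2: pose=(-2,-1,E); sL=200/137, sR=200/241; mL=-61900/33017, mR=-200/137; mL+mR=-110100/33017 → advance -1; mR−mL=100/241 → turn +1·90°
n=3: pose=(-3,-1,N); sL=25/13, sR=25/13; mL=-75/26, mR=-25/13; mL+mR=-125/26 → advance -1; mR−mL=25/26 → turn +1·90°
n=4: pose=(-3,-2,W); sL=40/53, sR=200/153; mL=-11420/8109, mR=-40/53; mL+mR=-17540/8109 → advance -1; mR−mL=100/153 → turn +1·90°
n=5: pose=(-2,-2,S); sL=100/149, sR=20/29; mL=-4390/4321, mR=-100/149; mL+mR=-7290/4321 → advance -1; mR−mL=10/29 → turn +1·90°
n=6: pose=(-2,-1,E); sL=200/137, sR=200/241; mL=-61900/33017, mR=-200/137; mL+mR=-110100/33017 → advance -1; mR−mL=100/241 → turn +1·90°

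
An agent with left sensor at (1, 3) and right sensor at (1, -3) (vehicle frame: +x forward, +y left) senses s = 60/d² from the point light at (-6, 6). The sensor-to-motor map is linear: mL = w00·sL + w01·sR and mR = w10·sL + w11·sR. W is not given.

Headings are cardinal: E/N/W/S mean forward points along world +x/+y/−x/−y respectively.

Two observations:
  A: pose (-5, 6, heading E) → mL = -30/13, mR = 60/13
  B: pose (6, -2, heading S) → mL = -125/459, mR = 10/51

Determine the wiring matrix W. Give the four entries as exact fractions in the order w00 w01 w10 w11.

1/2 -1 1 0

obs A: pose=(-5,6,E) → sL=60/13, sR=60/13, mL=-30/13, mR=60/13
obs B: pose=(6,-2,S) → sL=10/51, sR=10/27, mL=-125/459, mR=10/51
sensor matrix S = [[60/13, 60/13], [10/51, 10/27]]; det S = 1600/1989
solve [mL_A; mL_B] = S·[w00; w01] and [mR_A; mR_B] = S·[w10; w11]:
  w00 = 1/2, w01 = -1, w10 = 1, w11 = 0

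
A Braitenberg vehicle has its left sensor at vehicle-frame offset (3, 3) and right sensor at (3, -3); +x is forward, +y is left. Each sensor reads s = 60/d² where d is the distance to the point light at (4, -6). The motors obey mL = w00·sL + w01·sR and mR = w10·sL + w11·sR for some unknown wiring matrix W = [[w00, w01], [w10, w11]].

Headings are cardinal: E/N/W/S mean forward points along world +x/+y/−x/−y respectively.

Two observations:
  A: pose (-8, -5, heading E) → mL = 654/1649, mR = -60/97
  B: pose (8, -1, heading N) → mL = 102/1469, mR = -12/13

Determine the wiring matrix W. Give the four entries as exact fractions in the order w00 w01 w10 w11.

-1/2 1 -1 0

obs A: pose=(-8,-5,E) → sL=60/97, sR=12/17, mL=654/1649, mR=-60/97
obs B: pose=(8,-1,N) → sL=12/13, sR=60/113, mL=102/1469, mR=-12/13
sensor matrix S = [[60/97, 12/17], [12/13, 60/113]]; det S = -782784/2422381
solve [mL_A; mL_B] = S·[w00; w01] and [mR_A; mR_B] = S·[w10; w11]:
  w00 = -1/2, w01 = 1, w10 = -1, w11 = 0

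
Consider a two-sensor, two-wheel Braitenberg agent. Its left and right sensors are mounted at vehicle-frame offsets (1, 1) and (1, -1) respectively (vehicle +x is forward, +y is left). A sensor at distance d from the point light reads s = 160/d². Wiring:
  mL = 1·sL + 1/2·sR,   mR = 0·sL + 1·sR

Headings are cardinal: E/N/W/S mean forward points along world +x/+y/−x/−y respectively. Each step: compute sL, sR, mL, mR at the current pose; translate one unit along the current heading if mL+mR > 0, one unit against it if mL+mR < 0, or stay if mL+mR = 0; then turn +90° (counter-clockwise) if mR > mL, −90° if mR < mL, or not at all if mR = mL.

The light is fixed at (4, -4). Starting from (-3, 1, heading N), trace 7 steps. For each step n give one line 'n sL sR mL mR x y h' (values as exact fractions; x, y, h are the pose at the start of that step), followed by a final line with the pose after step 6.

0 8/5 20/9 122/45 20/9 -3 1 N
1 32/17 160/61 3312/1037 160/61 -3 2 E
2 16/5 80/37 792/185 80/37 -2 2 S
3 32/13 32/17 752/221 32/17 -2 1 W
4 8/5 20/9 122/45 20/9 -3 1 N
5 32/17 160/61 3312/1037 160/61 -3 2 E
6 16/5 80/37 792/185 80/37 -2 2 S
final -2 1 W

n=0: pose=(-3,1,N); sL=8/5, sR=20/9; mL=122/45, mR=20/9; mL+mR=74/15 → advance +1; mR−mL=-22/45 → turn -1·90°
n=1: pose=(-3,2,E); sL=32/17, sR=160/61; mL=3312/1037, mR=160/61; mL+mR=6032/1037 → advance +1; mR−mL=-592/1037 → turn -1·90°
n=2: pose=(-2,2,S); sL=16/5, sR=80/37; mL=792/185, mR=80/37; mL+mR=1192/185 → advance +1; mR−mL=-392/185 → turn -1·90°
n=3: pose=(-2,1,W); sL=32/13, sR=32/17; mL=752/221, mR=32/17; mL+mR=1168/221 → advance +1; mR−mL=-336/221 → turn -1·90°
n=4: pose=(-3,1,N); sL=8/5, sR=20/9; mL=122/45, mR=20/9; mL+mR=74/15 → advance +1; mR−mL=-22/45 → turn -1·90°
n=5: pose=(-3,2,E); sL=32/17, sR=160/61; mL=3312/1037, mR=160/61; mL+mR=6032/1037 → advance +1; mR−mL=-592/1037 → turn -1·90°
n=6: pose=(-2,2,S); sL=16/5, sR=80/37; mL=792/185, mR=80/37; mL+mR=1192/185 → advance +1; mR−mL=-392/185 → turn -1·90°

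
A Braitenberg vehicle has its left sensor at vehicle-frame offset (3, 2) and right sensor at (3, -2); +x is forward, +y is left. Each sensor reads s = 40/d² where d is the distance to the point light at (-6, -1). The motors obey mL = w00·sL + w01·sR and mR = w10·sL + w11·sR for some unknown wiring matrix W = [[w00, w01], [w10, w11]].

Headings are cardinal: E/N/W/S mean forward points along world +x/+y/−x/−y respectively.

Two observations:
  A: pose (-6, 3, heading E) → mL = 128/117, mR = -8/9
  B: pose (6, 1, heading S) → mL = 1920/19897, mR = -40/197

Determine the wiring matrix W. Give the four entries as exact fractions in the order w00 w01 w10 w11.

-1/2 1/2 -1 0

obs A: pose=(-6,3,E) → sL=8/9, sR=40/13, mL=128/117, mR=-8/9
obs B: pose=(6,1,S) → sL=40/197, sR=40/101, mL=1920/19897, mR=-40/197
sensor matrix S = [[8/9, 40/13], [40/197, 40/101]]; det S = -634880/2327949
solve [mL_A; mL_B] = S·[w00; w01] and [mR_A; mR_B] = S·[w10; w11]:
  w00 = -1/2, w01 = 1/2, w10 = -1, w11 = 0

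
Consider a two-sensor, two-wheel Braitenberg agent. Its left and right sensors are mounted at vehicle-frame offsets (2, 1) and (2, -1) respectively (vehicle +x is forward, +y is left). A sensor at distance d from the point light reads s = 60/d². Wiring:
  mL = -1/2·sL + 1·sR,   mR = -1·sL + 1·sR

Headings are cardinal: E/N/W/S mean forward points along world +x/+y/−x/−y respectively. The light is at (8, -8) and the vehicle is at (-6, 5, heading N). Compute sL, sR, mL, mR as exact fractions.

left sensor world pos  = (-7, 7); dL² = 450
right sensor world pos = (-5, 7); dR² = 394
sL = 60/450 = 2/15
sR = 60/394 = 30/197
mL = -1/2·sL + 1·sR = 253/2955
mR = -1·sL + 1·sR = 56/2955

2/15 30/197 253/2955 56/2955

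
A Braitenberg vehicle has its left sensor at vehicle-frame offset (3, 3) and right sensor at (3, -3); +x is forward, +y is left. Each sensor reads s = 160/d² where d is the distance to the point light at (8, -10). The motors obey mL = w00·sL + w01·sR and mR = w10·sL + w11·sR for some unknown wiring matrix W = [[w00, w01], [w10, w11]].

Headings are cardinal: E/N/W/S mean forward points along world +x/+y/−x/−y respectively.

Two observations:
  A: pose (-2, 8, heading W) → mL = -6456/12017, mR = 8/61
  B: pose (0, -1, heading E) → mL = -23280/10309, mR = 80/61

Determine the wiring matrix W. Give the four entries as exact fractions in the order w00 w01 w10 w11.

obs A: pose=(-2,8,W) → sL=80/197, sR=16/61, mL=-6456/12017, mR=8/61
obs B: pose=(0,-1,E) → sL=160/169, sR=160/61, mL=-23280/10309, mR=80/61
sensor matrix S = [[80/197, 16/61], [160/169, 160/61]]; det S = 1658880/2030873
solve [mL_A; mL_B] = S·[w00; w01] and [mR_A; mR_B] = S·[w10; w11]:
  w00 = -1, w01 = -1/2, w10 = 0, w11 = 1/2

-1 -1/2 0 1/2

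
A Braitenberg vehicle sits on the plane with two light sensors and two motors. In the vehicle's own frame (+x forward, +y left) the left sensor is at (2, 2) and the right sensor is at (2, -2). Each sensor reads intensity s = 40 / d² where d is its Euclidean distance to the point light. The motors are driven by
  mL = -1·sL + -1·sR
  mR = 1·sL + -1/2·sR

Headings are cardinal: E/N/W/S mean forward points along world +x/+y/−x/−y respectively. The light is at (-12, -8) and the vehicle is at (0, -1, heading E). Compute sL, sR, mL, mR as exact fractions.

40/277 40/221 -19920/61217 3300/61217

left sensor world pos  = (2, 1); dL² = 277
right sensor world pos = (2, -3); dR² = 221
sL = 40/277 = 40/277
sR = 40/221 = 40/221
mL = -1·sL + -1·sR = -19920/61217
mR = 1·sL + -1/2·sR = 3300/61217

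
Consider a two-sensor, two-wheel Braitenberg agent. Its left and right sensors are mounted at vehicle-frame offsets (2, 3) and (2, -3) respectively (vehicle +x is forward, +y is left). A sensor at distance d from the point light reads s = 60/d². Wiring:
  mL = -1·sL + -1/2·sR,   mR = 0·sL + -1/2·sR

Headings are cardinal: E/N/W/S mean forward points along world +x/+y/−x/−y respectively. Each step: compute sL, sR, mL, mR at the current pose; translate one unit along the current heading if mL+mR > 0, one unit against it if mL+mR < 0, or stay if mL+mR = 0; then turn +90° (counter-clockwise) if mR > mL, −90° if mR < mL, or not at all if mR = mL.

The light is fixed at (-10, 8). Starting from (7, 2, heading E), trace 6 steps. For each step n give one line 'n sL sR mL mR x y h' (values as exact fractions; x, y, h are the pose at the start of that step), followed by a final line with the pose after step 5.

0 6/37 30/221 -1881/8177 -15/221 7 2 E
1 12/37 60/377 -5634/13949 -30/377 6 2 N
2 15/74 15/53 -675/1961 -15/106 6 1 W
3 60/481 60/277 -31050/133237 -30/277 7 1 S
4 6/37 30/221 -1881/8177 -15/221 7 2 E
5 12/37 60/377 -5634/13949 -30/377 6 2 N
final 6 1 W

n=0: pose=(7,2,E); sL=6/37, sR=30/221; mL=-1881/8177, mR=-15/221; mL+mR=-2436/8177 → advance -1; mR−mL=6/37 → turn +1·90°
n=1: pose=(6,2,N); sL=12/37, sR=60/377; mL=-5634/13949, mR=-30/377; mL+mR=-6744/13949 → advance -1; mR−mL=12/37 → turn +1·90°
n=2: pose=(6,1,W); sL=15/74, sR=15/53; mL=-675/1961, mR=-15/106; mL+mR=-1905/3922 → advance -1; mR−mL=15/74 → turn +1·90°
n=3: pose=(7,1,S); sL=60/481, sR=60/277; mL=-31050/133237, mR=-30/277; mL+mR=-45480/133237 → advance -1; mR−mL=60/481 → turn +1·90°
n=4: pose=(7,2,E); sL=6/37, sR=30/221; mL=-1881/8177, mR=-15/221; mL+mR=-2436/8177 → advance -1; mR−mL=6/37 → turn +1·90°
n=5: pose=(6,2,N); sL=12/37, sR=60/377; mL=-5634/13949, mR=-30/377; mL+mR=-6744/13949 → advance -1; mR−mL=12/37 → turn +1·90°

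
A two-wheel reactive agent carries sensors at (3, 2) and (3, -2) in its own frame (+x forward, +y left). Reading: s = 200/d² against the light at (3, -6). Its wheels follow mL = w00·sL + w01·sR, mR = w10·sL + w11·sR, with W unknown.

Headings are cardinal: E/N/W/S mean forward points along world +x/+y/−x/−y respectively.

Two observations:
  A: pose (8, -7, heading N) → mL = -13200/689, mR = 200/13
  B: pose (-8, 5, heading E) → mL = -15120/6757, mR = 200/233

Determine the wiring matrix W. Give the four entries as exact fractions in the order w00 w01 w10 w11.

obs A: pose=(8,-7,N) → sL=200/13, sR=200/53, mL=-13200/689, mR=200/13
obs B: pose=(-8,5,E) → sL=200/233, sR=40/29, mL=-15120/6757, mR=200/233
sensor matrix S = [[200/13, 200/53], [200/233, 40/29]]; det S = 83712000/4655573
solve [mL_A; mL_B] = S·[w00; w01] and [mR_A; mR_B] = S·[w10; w11]:
  w00 = -1, w01 = -1, w10 = 1, w11 = 0

-1 -1 1 0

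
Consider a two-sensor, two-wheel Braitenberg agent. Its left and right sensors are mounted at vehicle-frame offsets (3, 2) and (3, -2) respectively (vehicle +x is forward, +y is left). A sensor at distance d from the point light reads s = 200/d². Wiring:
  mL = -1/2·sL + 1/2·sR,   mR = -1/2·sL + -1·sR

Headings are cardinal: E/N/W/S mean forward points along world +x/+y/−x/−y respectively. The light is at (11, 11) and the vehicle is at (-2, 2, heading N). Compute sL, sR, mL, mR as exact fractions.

left sensor world pos  = (-4, 5); dL² = 261
right sensor world pos = (0, 5); dR² = 157
sL = 200/261 = 200/261
sR = 200/157 = 200/157
mL = -1/2·sL + 1/2·sR = 10400/40977
mR = -1/2·sL + -1·sR = -67900/40977

200/261 200/157 10400/40977 -67900/40977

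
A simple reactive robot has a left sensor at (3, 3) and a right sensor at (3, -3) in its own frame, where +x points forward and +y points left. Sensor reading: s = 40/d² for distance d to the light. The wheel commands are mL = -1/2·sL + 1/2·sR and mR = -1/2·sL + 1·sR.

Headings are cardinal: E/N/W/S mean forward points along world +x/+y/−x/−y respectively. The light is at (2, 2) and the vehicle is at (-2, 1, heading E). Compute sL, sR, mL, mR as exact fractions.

8 40/17 -48/17 -28/17

left sensor world pos  = (1, 4); dL² = 5
right sensor world pos = (1, -2); dR² = 17
sL = 40/5 = 8
sR = 40/17 = 40/17
mL = -1/2·sL + 1/2·sR = -48/17
mR = -1/2·sL + 1·sR = -28/17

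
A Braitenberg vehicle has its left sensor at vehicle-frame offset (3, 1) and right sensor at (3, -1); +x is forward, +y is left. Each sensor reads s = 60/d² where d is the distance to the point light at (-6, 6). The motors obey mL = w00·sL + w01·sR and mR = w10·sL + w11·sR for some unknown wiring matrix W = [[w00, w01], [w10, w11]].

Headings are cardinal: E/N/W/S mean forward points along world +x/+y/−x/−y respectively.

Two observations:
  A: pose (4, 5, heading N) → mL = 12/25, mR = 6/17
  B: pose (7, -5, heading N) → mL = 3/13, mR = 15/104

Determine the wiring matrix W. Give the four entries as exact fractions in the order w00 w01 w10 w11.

0 1 1/2 0

obs A: pose=(4,5,N) → sL=12/17, sR=12/25, mL=12/25, mR=6/17
obs B: pose=(7,-5,N) → sL=15/52, sR=3/13, mL=3/13, mR=15/104
sensor matrix S = [[12/17, 12/25], [15/52, 3/13]]; det S = 27/1105
solve [mL_A; mL_B] = S·[w00; w01] and [mR_A; mR_B] = S·[w10; w11]:
  w00 = 0, w01 = 1, w10 = 1/2, w11 = 0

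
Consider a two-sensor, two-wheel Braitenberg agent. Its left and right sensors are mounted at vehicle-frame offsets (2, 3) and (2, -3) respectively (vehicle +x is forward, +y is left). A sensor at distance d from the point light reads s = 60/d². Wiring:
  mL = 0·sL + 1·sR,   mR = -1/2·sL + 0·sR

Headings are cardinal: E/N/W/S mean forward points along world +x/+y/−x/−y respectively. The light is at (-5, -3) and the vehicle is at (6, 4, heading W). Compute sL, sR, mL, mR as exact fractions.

60/97 60/181 60/181 -30/97

left sensor world pos  = (4, 1); dL² = 97
right sensor world pos = (4, 7); dR² = 181
sL = 60/97 = 60/97
sR = 60/181 = 60/181
mL = 0·sL + 1·sR = 60/181
mR = -1/2·sL + 0·sR = -30/97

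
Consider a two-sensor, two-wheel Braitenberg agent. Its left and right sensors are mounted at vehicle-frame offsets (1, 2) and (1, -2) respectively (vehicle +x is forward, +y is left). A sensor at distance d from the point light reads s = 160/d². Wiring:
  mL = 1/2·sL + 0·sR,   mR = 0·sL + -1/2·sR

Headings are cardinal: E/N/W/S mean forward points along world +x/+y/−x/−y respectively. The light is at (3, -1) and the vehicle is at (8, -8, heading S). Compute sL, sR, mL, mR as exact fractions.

160/113 160/73 80/113 -80/73

left sensor world pos  = (10, -9); dL² = 113
right sensor world pos = (6, -9); dR² = 73
sL = 160/113 = 160/113
sR = 160/73 = 160/73
mL = 1/2·sL + 0·sR = 80/113
mR = 0·sL + -1/2·sR = -80/73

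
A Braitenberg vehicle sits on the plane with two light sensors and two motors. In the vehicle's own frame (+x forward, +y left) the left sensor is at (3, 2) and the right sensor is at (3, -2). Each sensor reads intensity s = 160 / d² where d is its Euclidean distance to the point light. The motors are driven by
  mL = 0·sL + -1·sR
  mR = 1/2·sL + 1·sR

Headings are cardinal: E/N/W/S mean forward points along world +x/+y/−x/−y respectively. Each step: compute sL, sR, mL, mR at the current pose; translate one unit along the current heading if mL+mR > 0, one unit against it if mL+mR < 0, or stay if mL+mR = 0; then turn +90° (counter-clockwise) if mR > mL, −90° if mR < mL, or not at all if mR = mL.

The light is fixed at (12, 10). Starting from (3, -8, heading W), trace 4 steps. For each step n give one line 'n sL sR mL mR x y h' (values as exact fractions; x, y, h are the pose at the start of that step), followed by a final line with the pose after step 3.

0 5/17 2/5 -2/5 93/170 3 -8 W
1 32/101 32/117 -32/117 5104/11817 2 -8 S
2 80/169 16/49 -16/49 4664/8281 2 -9 E
3 160/377 32/61 -32/61 16944/22997 3 -9 N
final 3 -8 W

n=0: pose=(3,-8,W); sL=5/17, sR=2/5; mL=-2/5, mR=93/170; mL+mR=5/34 → advance +1; mR−mL=161/170 → turn +1·90°
n=1: pose=(2,-8,S); sL=32/101, sR=32/117; mL=-32/117, mR=5104/11817; mL+mR=16/101 → advance +1; mR−mL=8336/11817 → turn +1·90°
n=2: pose=(2,-9,E); sL=80/169, sR=16/49; mL=-16/49, mR=4664/8281; mL+mR=40/169 → advance +1; mR−mL=7368/8281 → turn +1·90°
n=3: pose=(3,-9,N); sL=160/377, sR=32/61; mL=-32/61, mR=16944/22997; mL+mR=80/377 → advance +1; mR−mL=29008/22997 → turn +1·90°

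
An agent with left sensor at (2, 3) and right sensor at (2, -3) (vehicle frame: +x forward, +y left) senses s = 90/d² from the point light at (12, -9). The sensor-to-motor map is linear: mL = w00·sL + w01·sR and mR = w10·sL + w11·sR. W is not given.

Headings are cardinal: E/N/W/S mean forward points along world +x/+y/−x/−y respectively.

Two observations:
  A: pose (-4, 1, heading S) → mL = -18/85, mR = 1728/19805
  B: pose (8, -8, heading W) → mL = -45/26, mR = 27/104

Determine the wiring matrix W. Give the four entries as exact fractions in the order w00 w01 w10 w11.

obs A: pose=(-4,1,S) → sL=90/233, sR=18/85, mL=-18/85, mR=1728/19805
obs B: pose=(8,-8,W) → sL=9/4, sR=45/26, mL=-45/26, mR=27/104
sensor matrix S = [[90/233, 18/85], [9/4, 45/26]]; det S = 98901/514930
solve [mL_A; mL_B] = S·[w00; w01] and [mR_A; mR_B] = S·[w10; w11]:
  w00 = 0, w01 = -1, w10 = 1/2, w11 = -1/2

0 -1 1/2 -1/2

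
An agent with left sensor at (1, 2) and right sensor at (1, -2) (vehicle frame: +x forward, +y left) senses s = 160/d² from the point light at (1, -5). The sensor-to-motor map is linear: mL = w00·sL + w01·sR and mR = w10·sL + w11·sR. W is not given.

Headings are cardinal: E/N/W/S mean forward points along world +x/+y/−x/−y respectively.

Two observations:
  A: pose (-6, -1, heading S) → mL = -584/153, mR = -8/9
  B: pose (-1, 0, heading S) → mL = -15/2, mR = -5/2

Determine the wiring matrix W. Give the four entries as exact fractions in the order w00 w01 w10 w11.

-1 1/2 0 -1/2

obs A: pose=(-6,-1,S) → sL=80/17, sR=16/9, mL=-584/153, mR=-8/9
obs B: pose=(-1,0,S) → sL=10, sR=5, mL=-15/2, mR=-5/2
sensor matrix S = [[80/17, 16/9], [10, 5]]; det S = 880/153
solve [mL_A; mL_B] = S·[w00; w01] and [mR_A; mR_B] = S·[w10; w11]:
  w00 = -1, w01 = 1/2, w10 = 0, w11 = -1/2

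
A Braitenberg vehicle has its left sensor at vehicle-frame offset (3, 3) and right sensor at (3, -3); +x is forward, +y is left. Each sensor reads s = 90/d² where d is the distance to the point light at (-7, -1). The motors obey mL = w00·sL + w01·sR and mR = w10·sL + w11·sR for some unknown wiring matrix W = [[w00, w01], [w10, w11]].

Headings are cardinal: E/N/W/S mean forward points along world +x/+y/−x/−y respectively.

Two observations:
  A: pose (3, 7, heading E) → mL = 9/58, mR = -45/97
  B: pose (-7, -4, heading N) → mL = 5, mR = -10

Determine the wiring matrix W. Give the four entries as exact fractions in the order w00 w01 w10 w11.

obs A: pose=(3,7,E) → sL=9/29, sR=45/97, mL=9/58, mR=-45/97
obs B: pose=(-7,-4,N) → sL=10, sR=10, mL=5, mR=-10
sensor matrix S = [[9/29, 45/97], [10, 10]]; det S = -4320/2813
solve [mL_A; mL_B] = S·[w00; w01] and [mR_A; mR_B] = S·[w10; w11]:
  w00 = 1/2, w01 = 0, w10 = 0, w11 = -1

1/2 0 0 -1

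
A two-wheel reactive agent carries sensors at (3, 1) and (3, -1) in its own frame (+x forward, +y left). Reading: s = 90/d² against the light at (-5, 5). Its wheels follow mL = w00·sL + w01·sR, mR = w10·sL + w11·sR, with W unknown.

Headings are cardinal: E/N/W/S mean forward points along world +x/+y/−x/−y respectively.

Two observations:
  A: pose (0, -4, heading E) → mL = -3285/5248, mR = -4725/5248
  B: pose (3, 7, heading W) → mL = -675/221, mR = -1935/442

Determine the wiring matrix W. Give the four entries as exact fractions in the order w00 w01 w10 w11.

-1/2 -1/2 -1/2 -1

obs A: pose=(0,-4,E) → sL=45/64, sR=45/82, mL=-3285/5248, mR=-4725/5248
obs B: pose=(3,7,W) → sL=45/13, sR=45/17, mL=-675/221, mR=-1935/442
sensor matrix S = [[45/64, 45/82], [45/13, 45/17]]; det S = -22275/579904
solve [mL_A; mL_B] = S·[w00; w01] and [mR_A; mR_B] = S·[w10; w11]:
  w00 = -1/2, w01 = -1/2, w10 = -1/2, w11 = -1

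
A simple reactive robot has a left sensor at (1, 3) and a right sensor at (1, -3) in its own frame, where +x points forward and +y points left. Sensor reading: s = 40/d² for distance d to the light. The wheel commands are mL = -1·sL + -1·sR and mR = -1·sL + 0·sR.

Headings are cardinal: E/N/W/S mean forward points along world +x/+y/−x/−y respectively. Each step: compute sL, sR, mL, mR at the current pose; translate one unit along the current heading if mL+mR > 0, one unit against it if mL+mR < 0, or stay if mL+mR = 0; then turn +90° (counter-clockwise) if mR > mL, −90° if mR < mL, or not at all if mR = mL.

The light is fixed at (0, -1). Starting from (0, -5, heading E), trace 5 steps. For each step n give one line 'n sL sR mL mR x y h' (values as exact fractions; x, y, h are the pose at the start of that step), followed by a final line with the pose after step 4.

0 20 4/5 -104/5 -20 0 -5 E
1 8/5 40/13 -304/65 -8/5 -1 -5 N
2 10/17 5 -95/17 -10/17 -1 -6 W
3 8/9 8/9 -16/9 -8/9 0 -6 S
4 20 4/5 -104/5 -20 0 -5 E
final -1 -5 N

n=0: pose=(0,-5,E); sL=20, sR=4/5; mL=-104/5, mR=-20; mL+mR=-204/5 → advance -1; mR−mL=4/5 → turn +1·90°
n=1: pose=(-1,-5,N); sL=8/5, sR=40/13; mL=-304/65, mR=-8/5; mL+mR=-408/65 → advance -1; mR−mL=40/13 → turn +1·90°
n=2: pose=(-1,-6,W); sL=10/17, sR=5; mL=-95/17, mR=-10/17; mL+mR=-105/17 → advance -1; mR−mL=5 → turn +1·90°
n=3: pose=(0,-6,S); sL=8/9, sR=8/9; mL=-16/9, mR=-8/9; mL+mR=-8/3 → advance -1; mR−mL=8/9 → turn +1·90°
n=4: pose=(0,-5,E); sL=20, sR=4/5; mL=-104/5, mR=-20; mL+mR=-204/5 → advance -1; mR−mL=4/5 → turn +1·90°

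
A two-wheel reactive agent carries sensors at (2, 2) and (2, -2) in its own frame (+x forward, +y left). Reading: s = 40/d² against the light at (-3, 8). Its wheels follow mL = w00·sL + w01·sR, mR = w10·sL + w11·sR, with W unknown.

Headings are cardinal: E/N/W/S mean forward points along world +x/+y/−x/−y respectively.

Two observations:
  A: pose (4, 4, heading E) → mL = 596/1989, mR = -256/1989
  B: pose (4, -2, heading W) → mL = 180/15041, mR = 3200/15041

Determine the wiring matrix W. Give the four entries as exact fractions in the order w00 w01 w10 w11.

1 -1/2 -1 1

obs A: pose=(4,4,E) → sL=8/17, sR=40/117, mL=596/1989, mR=-256/1989
obs B: pose=(4,-2,W) → sL=40/169, sR=40/89, mL=180/15041, mR=3200/15041
sensor matrix S = [[8/17, 40/117], [40/169, 40/89]]; det S = 3906560/29916549
solve [mL_A; mL_B] = S·[w00; w01] and [mR_A; mR_B] = S·[w10; w11]:
  w00 = 1, w01 = -1/2, w10 = -1, w11 = 1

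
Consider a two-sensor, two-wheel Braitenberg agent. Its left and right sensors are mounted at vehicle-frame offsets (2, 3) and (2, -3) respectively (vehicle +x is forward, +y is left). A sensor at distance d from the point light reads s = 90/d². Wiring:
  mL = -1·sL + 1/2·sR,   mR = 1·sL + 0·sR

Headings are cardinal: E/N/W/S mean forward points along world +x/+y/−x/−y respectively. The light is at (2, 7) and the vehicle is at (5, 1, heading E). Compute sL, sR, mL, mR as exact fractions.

45/17 45/53 -4005/1802 45/17

left sensor world pos  = (7, 4); dL² = 34
right sensor world pos = (7, -2); dR² = 106
sL = 90/34 = 45/17
sR = 90/106 = 45/53
mL = -1·sL + 1/2·sR = -4005/1802
mR = 1·sL + 0·sR = 45/17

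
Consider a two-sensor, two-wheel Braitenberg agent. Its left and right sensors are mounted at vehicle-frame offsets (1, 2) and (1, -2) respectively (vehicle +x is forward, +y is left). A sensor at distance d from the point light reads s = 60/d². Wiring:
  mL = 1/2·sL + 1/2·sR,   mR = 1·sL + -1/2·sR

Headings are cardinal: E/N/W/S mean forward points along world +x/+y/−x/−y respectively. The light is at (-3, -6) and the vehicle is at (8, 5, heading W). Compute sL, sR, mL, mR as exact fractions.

60/181 60/269 13500/48689 10710/48689

left sensor world pos  = (7, 3); dL² = 181
right sensor world pos = (7, 7); dR² = 269
sL = 60/181 = 60/181
sR = 60/269 = 60/269
mL = 1/2·sL + 1/2·sR = 13500/48689
mR = 1·sL + -1/2·sR = 10710/48689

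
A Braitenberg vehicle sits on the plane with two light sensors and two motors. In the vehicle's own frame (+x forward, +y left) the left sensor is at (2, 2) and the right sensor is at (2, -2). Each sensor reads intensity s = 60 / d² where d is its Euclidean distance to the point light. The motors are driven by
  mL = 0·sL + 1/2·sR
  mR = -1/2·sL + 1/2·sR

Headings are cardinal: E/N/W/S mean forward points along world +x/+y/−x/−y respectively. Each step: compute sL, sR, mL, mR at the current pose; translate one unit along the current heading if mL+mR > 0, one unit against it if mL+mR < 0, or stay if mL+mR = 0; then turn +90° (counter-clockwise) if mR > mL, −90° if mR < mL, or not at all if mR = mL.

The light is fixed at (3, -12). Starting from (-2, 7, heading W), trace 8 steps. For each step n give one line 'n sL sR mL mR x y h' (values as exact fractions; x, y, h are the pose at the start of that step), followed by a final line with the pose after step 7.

n=0: pose=(-2,7,W); sL=30/169, sR=6/49; mL=3/49, mR=-228/8281; mL+mR=279/8281 → advance +1; mR−mL=-15/169 → turn -1·90°
n=1: pose=(-3,7,N); sL=12/101, sR=60/457; mL=30/457, mR=288/46157; mL+mR=3318/46157 → advance +1; mR−mL=-6/101 → turn -1·90°
n=2: pose=(-3,8,E); sL=3/25, sR=3/17; mL=3/34, mR=12/425; mL+mR=99/850 → advance +1; mR−mL=-3/50 → turn -1·90°
n=3: pose=(-2,8,S); sL=20/111, sR=60/373; mL=30/373, mR=-400/41403; mL+mR=2930/41403 → advance +1; mR−mL=-10/111 → turn -1·90°
n=4: pose=(-2,7,W); sL=30/169, sR=6/49; mL=3/49, mR=-228/8281; mL+mR=279/8281 → advance +1; mR−mL=-15/169 → turn -1·90°
n=5: pose=(-3,7,N); sL=12/101, sR=60/457; mL=30/457, mR=288/46157; mL+mR=3318/46157 → advance +1; mR−mL=-6/101 → turn -1·90°
n=6: pose=(-3,8,E); sL=3/25, sR=3/17; mL=3/34, mR=12/425; mL+mR=99/850 → advance +1; mR−mL=-3/50 → turn -1·90°
n=7: pose=(-2,8,S); sL=20/111, sR=60/373; mL=30/373, mR=-400/41403; mL+mR=2930/41403 → advance +1; mR−mL=-10/111 → turn -1·90°

0 30/169 6/49 3/49 -228/8281 -2 7 W
1 12/101 60/457 30/457 288/46157 -3 7 N
2 3/25 3/17 3/34 12/425 -3 8 E
3 20/111 60/373 30/373 -400/41403 -2 8 S
4 30/169 6/49 3/49 -228/8281 -2 7 W
5 12/101 60/457 30/457 288/46157 -3 7 N
6 3/25 3/17 3/34 12/425 -3 8 E
7 20/111 60/373 30/373 -400/41403 -2 8 S
final -2 7 W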